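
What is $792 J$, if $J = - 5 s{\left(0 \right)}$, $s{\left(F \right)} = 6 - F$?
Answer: $-23760$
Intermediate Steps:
$J = -30$ ($J = - 5 \left(6 - 0\right) = - 5 \left(6 + 0\right) = \left(-5\right) 6 = -30$)
$792 J = 792 \left(-30\right) = -23760$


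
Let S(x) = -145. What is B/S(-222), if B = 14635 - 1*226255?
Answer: 42324/29 ≈ 1459.4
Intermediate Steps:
B = -211620 (B = 14635 - 226255 = -211620)
B/S(-222) = -211620/(-145) = -211620*(-1/145) = 42324/29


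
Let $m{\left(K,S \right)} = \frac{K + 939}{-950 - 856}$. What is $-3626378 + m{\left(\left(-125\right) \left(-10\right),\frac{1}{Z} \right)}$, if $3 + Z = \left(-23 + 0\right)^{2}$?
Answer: $- \frac{6549240857}{1806} \approx -3.6264 \cdot 10^{6}$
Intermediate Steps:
$Z = 526$ ($Z = -3 + \left(-23 + 0\right)^{2} = -3 + \left(-23\right)^{2} = -3 + 529 = 526$)
$m{\left(K,S \right)} = - \frac{313}{602} - \frac{K}{1806}$ ($m{\left(K,S \right)} = \frac{939 + K}{-1806} = \left(939 + K\right) \left(- \frac{1}{1806}\right) = - \frac{313}{602} - \frac{K}{1806}$)
$-3626378 + m{\left(\left(-125\right) \left(-10\right),\frac{1}{Z} \right)} = -3626378 - \left(\frac{313}{602} + \frac{\left(-125\right) \left(-10\right)}{1806}\right) = -3626378 - \frac{2189}{1806} = - \frac{6549240857}{1806}$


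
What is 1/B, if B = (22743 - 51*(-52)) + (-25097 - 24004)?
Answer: -1/23706 ≈ -4.2183e-5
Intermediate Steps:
B = -23706 (B = (22743 - 1*(-2652)) - 49101 = (22743 + 2652) - 49101 = 25395 - 49101 = -23706)
1/B = 1/(-23706) = -1/23706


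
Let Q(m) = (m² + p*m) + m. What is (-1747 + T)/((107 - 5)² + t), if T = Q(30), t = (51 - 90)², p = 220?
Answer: 5783/11925 ≈ 0.48495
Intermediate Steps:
t = 1521 (t = (-39)² = 1521)
Q(m) = m² + 221*m (Q(m) = (m² + 220*m) + m = m² + 221*m)
T = 7530 (T = 30*(221 + 30) = 30*251 = 7530)
(-1747 + T)/((107 - 5)² + t) = (-1747 + 7530)/((107 - 5)² + 1521) = 5783/(102² + 1521) = 5783/(10404 + 1521) = 5783/11925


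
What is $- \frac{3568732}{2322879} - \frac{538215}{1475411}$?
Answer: $- \frac{6515554769837}{3427201228269} \approx -1.9011$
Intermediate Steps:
$- \frac{3568732}{2322879} - \frac{538215}{1475411} = - \frac{6515554769837}{3427201228269}$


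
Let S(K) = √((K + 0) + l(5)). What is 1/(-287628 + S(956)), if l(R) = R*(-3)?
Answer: -287628/82729865443 - √941/82729865443 ≈ -3.4771e-6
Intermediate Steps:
l(R) = -3*R
S(K) = √(-15 + K) (S(K) = √((K + 0) - 3*5) = √(K - 15) = √(-15 + K))
1/(-287628 + S(956)) = 1/(-287628 + √(-15 + 956)) = 1/(-287628 + √941)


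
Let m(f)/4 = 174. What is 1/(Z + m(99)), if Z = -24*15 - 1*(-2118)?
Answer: 1/2454 ≈ 0.00040750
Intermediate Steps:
m(f) = 696 (m(f) = 4*174 = 696)
Z = 1758 (Z = -360 + 2118 = 1758)
1/(Z + m(99)) = 1/(1758 + 696) = 1/2454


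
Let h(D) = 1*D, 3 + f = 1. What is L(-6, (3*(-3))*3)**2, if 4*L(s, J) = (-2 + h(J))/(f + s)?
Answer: 841/1024 ≈ 0.82129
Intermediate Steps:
f = -2 (f = -3 + 1 = -2)
h(D) = D
L(s, J) = (-2 + J)/(4*(-2 + s)) (L(s, J) = ((-2 + J)/(-2 + s))/4 = (-2 + J)/(4*(-2 + s)))
L(-6, (3*(-3))*3)**2 = ((-2 + (3*(-3))*3)/(4*(-2 - 6)))**2 = ((1/4)*(-2 - 9*3)/(-8))**2 = ((1/4)*(-1/8)*(-2 - 27))**2 = ((1/4)*(-1/8)*(-29))**2 = (29/32)**2 = 841/1024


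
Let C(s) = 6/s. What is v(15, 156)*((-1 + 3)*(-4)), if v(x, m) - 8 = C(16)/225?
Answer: -4801/75 ≈ -64.013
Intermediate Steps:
v(x, m) = 4801/600 (v(x, m) = 8 + (6/16)/225 = 8 + (6*(1/16))*(1/225) = 8 + (3/8)*(1/225) = 8 + 1/600 = 4801/600)
v(15, 156)*((-1 + 3)*(-4)) = 4801*((-1 + 3)*(-4))/600 = 4801*(2*(-4))/600 = (4801/600)*(-8) = -4801/75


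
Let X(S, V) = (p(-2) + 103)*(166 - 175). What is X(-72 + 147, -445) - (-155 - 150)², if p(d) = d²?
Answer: -93988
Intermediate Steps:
X(S, V) = -963 (X(S, V) = ((-2)² + 103)*(166 - 175) = (4 + 103)*(-9) = 107*(-9) = -963)
X(-72 + 147, -445) - (-155 - 150)² = -963 - (-155 - 150)² = -963 - 1*(-305)² = -963 - 1*93025 = -963 - 93025 = -93988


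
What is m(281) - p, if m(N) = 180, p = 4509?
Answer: -4329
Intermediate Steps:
m(281) - p = 180 - 1*4509 = 180 - 4509 = -4329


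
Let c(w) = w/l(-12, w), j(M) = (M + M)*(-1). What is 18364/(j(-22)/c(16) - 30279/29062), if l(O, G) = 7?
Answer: 1067389136/1058329 ≈ 1008.6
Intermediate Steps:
j(M) = -2*M (j(M) = (2*M)*(-1) = -2*M)
c(w) = w/7
18364/(j(-22)/c(16) - 30279/29062) = 18364/((-2*(-22))/(((⅐)*16)) - 30279/29062) = 18364/(44/(16/7) - 30279*1/29062) = 18364/(44*(7/16) - 30279/29062) = 18364/(77/4 - 30279/29062) = 18364/(1058329/58124) = 18364*(58124/1058329) = 1067389136/1058329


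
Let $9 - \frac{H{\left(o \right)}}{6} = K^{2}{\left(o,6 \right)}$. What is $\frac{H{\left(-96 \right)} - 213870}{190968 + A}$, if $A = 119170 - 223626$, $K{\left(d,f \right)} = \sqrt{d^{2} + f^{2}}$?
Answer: $- \frac{16833}{5407} \approx -3.1132$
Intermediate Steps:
$A = -104456$
$H{\left(o \right)} = -162 - 6 o^{2}$ ($H{\left(o \right)} = 54 - 6 \left(\sqrt{o^{2} + 6^{2}}\right)^{2} = 54 - 6 \left(\sqrt{o^{2} + 36}\right)^{2} = 54 - 6 \left(\sqrt{36 + o^{2}}\right)^{2} = 54 - 6 \left(36 + o^{2}\right) = 54 - \left(216 + 6 o^{2}\right) = -162 - 6 o^{2}$)
$\frac{H{\left(-96 \right)} - 213870}{190968 + A} = \frac{\left(-162 - 6 \left(-96\right)^{2}\right) - 213870}{190968 - 104456} = \frac{\left(-162 - 55296\right) - 213870}{86512} = \left(\left(-162 - 55296\right) - 213870\right) \frac{1}{86512} = \left(-55458 - 213870\right) \frac{1}{86512} = \left(-269328\right) \frac{1}{86512} = - \frac{16833}{5407}$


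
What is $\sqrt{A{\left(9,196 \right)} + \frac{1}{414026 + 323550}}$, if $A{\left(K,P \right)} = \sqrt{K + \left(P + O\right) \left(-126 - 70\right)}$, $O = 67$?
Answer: $\frac{\sqrt{184394 + 136004588944 i \sqrt{51539}}}{368788} \approx 10.654 + 10.654 i$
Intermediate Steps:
$A{\left(K,P \right)} = \sqrt{-13132 + K - 196 P}$ ($A{\left(K,P \right)} = \sqrt{K + \left(P + 67\right) \left(-126 - 70\right)} = \sqrt{K + \left(67 + P\right) \left(-196\right)} = \sqrt{K - \left(13132 + 196 P\right)} = \sqrt{-13132 + K - 196 P}$)
$\sqrt{A{\left(9,196 \right)} + \frac{1}{414026 + 323550}} = \sqrt{\sqrt{-13132 + 9 - 38416} + \frac{1}{414026 + 323550}} = \sqrt{\sqrt{-13132 + 9 - 38416} + \frac{1}{737576}} = \sqrt{\sqrt{-51539} + \frac{1}{737576}} = \sqrt{i \sqrt{51539} + \frac{1}{737576}} = \sqrt{\frac{1}{737576} + i \sqrt{51539}}$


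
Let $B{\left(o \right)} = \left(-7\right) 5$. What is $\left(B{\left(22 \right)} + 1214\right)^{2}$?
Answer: $1390041$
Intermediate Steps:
$B{\left(o \right)} = -35$
$\left(B{\left(22 \right)} + 1214\right)^{2} = \left(-35 + 1214\right)^{2} = 1179^{2} = 1390041$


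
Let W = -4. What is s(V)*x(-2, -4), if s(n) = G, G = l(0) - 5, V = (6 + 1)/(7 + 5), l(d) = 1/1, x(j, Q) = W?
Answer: 16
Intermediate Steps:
x(j, Q) = -4
l(d) = 1
V = 7/12 ≈ 0.58333
G = -4 (G = 1 - 5 = -4)
s(n) = -4
s(V)*x(-2, -4) = -4*(-4) = 16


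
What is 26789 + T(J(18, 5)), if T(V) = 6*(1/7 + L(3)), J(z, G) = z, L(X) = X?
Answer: 187655/7 ≈ 26808.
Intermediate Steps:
T(V) = 132/7 (T(V) = 6*(1/7 + 3) = 6*(⅐ + 3) = 6*(22/7) = 132/7)
26789 + T(J(18, 5)) = 26789 + 132/7 = 187655/7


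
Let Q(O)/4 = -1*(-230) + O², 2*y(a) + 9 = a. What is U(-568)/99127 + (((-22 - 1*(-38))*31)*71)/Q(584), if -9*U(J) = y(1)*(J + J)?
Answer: 1050603898/50745985983 ≈ 0.020703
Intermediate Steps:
y(a) = -9/2 + a/2
U(J) = 8*J/9 (U(J) = -(-9/2 + (½)*1)*(J + J)/9 = -(-9/2 + ½)*2*J/9 = -(-4)*2*J/9 = -(-8)*J/9 = 8*J/9)
Q(O) = 920 + 4*O² (Q(O) = 4*(-1*(-230) + O²) = 4*(230 + O²) = 920 + 4*O²)
U(-568)/99127 + (((-22 - 1*(-38))*31)*71)/Q(584) = ((8/9)*(-568))/99127 + (((-22 - 1*(-38))*31)*71)/(920 + 4*584²) = -4544/9*1/99127 + (((-22 + 38)*31)*71)/(920 + 4*341056) = -4544/892143 + ((16*31)*71)/(920 + 1364224) = -4544/892143 + (496*71)/1365144 = -4544/892143 + 35216*(1/1365144) = -4544/892143 + 4402/170643 = 1050603898/50745985983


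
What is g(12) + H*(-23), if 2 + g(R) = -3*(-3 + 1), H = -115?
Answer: 2649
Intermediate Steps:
g(R) = 4 (g(R) = -2 - 3*(-3 + 1) = -2 - 3*(-2) = -2 + 6 = 4)
g(12) + H*(-23) = 4 - 115*(-23) = 4 + 2645 = 2649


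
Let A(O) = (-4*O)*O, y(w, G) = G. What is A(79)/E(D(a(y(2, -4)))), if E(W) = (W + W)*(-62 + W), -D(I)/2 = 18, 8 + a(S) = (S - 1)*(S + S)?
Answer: -6241/1764 ≈ -3.5380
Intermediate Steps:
a(S) = -8 + 2*S*(-1 + S) (a(S) = -8 + (S - 1)*(S + S) = -8 + (-1 + S)*(2*S) = -8 + 2*S*(-1 + S))
D(I) = -36 (D(I) = -2*18 = -36)
A(O) = -4*O²
E(W) = 2*W*(-62 + W) (E(W) = (2*W)*(-62 + W) = 2*W*(-62 + W))
A(79)/E(D(a(y(2, -4)))) = (-4*79²)/((2*(-36)*(-62 - 36))) = (-4*6241)/((2*(-36)*(-98))) = -24964/7056 = -24964*1/7056 = -6241/1764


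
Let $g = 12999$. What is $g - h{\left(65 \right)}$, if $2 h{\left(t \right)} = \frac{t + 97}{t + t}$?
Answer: $\frac{1689789}{130} \approx 12998.0$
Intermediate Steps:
$h{\left(t \right)} = \frac{97 + t}{4 t}$ ($h{\left(t \right)} = \frac{\left(t + 97\right) \frac{1}{t + t}}{2} = \frac{\left(97 + t\right) \frac{1}{2 t}}{2} = \frac{\frac{1}{2} \frac{1}{t} \left(97 + t\right)}{2} = \frac{97 + t}{4 t}$)
$g - h{\left(65 \right)} = 12999 - \frac{97 + 65}{4 \cdot 65} = 12999 - \frac{1}{4} \cdot \frac{1}{65} \cdot 162 = 12999 - \frac{81}{130} = \frac{1689789}{130}$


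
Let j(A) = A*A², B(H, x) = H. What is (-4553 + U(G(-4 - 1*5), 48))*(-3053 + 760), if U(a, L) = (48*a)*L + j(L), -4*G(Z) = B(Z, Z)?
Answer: -255034339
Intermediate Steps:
j(A) = A³
G(Z) = -Z/4
U(a, L) = L³ + 48*L*a (U(a, L) = (48*a)*L + L³ = 48*L*a + L³ = L³ + 48*L*a)
(-4553 + U(G(-4 - 1*5), 48))*(-3053 + 760) = (-4553 + 48*(48² + 48*(-(-4 - 1*5)/4)))*(-3053 + 760) = (-4553 + 48*(2304 + 48*(-(-4 - 5)/4)))*(-2293) = (-4553 + 48*(2304 + 48*(-¼*(-9))))*(-2293) = (-4553 + 48*(2304 + 48*(9/4)))*(-2293) = (-4553 + 48*(2304 + 108))*(-2293) = (-4553 + 48*2412)*(-2293) = (-4553 + 115776)*(-2293) = 111223*(-2293) = -255034339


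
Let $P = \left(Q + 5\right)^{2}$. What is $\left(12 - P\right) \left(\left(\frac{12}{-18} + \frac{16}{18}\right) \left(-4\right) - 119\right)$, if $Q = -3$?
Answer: $- \frac{8632}{9} \approx -959.11$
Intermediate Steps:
$P = 4$ ($P = \left(-3 + 5\right)^{2} = 2^{2} = 4$)
$\left(12 - P\right) \left(\left(\frac{12}{-18} + \frac{16}{18}\right) \left(-4\right) - 119\right) = \left(12 - 4\right) \left(\left(\frac{12}{-18} + \frac{16}{18}\right) \left(-4\right) - 119\right) = \left(12 - 4\right) \left(\left(12 \left(- \frac{1}{18}\right) + 16 \cdot \frac{1}{18}\right) \left(-4\right) - 119\right) = 8 \left(\left(- \frac{2}{3} + \frac{8}{9}\right) \left(-4\right) - 119\right) = 8 \left(\frac{2}{9} \left(-4\right) - 119\right) = 8 \left(- \frac{8}{9} - 119\right) = 8 \left(- \frac{1079}{9}\right) = - \frac{8632}{9}$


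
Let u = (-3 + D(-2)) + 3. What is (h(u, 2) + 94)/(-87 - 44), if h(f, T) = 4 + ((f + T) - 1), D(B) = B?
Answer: -97/131 ≈ -0.74046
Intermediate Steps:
u = -2 (u = (-3 - 2) + 3 = -5 + 3 = -2)
h(f, T) = 3 + T + f (h(f, T) = 4 + ((T + f) - 1) = 4 + (-1 + T + f) = 3 + T + f)
(h(u, 2) + 94)/(-87 - 44) = ((3 + 2 - 2) + 94)/(-87 - 44) = (3 + 94)/(-131) = 97*(-1/131) = -97/131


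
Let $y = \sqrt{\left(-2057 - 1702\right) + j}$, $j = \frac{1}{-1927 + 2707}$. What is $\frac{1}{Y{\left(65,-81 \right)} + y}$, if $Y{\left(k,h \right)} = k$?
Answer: $\frac{50700}{6227519} - \frac{2 i \sqrt{571743705}}{6227519} \approx 0.0081413 - 0.0076792 i$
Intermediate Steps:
$j = \frac{1}{780} \approx 0.0012821$
$y = \frac{i \sqrt{571743705}}{390}$ ($y = \sqrt{\left(-2057 - 1702\right) + \frac{1}{780}} = \sqrt{-3759 + \frac{1}{780}} = \sqrt{- \frac{2932019}{780}} = \frac{i \sqrt{571743705}}{390} \approx 61.311 i$)
$\frac{1}{Y{\left(65,-81 \right)} + y} = \frac{1}{65 + \frac{i \sqrt{571743705}}{390}}$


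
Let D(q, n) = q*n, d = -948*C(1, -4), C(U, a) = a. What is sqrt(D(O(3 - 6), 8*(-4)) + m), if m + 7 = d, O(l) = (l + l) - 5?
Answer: sqrt(4137) ≈ 64.319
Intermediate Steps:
O(l) = -5 + 2*l (O(l) = 2*l - 5 = -5 + 2*l)
d = 3792 (d = -948*(-4) = 3792)
m = 3785 (m = -7 + 3792 = 3785)
D(q, n) = n*q
sqrt(D(O(3 - 6), 8*(-4)) + m) = sqrt((8*(-4))*(-5 + 2*(3 - 6)) + 3785) = sqrt(-32*(-5 + 2*(-3)) + 3785) = sqrt(-32*(-5 - 6) + 3785) = sqrt(-32*(-11) + 3785) = sqrt(352 + 3785) = sqrt(4137)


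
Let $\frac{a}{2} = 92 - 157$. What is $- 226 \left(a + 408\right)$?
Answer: $-62828$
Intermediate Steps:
$a = -130$ ($a = 2 \left(92 - 157\right) = 2 \left(-65\right) = -130$)
$- 226 \left(a + 408\right) = - 226 \left(-130 + 408\right) = \left(-226\right) 278 = -62828$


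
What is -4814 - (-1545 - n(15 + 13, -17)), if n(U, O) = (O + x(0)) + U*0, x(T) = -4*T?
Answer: -3286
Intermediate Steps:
n(U, O) = O (n(U, O) = (O - 4*0) + U*0 = (O + 0) + 0 = O + 0 = O)
-4814 - (-1545 - n(15 + 13, -17)) = -4814 - (-1545 - 1*(-17)) = -4814 - (-1545 + 17) = -4814 - 1*(-1528) = -4814 + 1528 = -3286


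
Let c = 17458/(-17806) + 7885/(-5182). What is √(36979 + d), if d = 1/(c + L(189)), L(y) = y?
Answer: √9017115379901886965/15615511 ≈ 192.30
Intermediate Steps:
c = -3980477/1590874 (c = 17458*(-1/17806) + 7885*(-1/5182) = -301/307 - 7885/5182 = -3980477/1590874 ≈ -2.5021)
d = 1590874/296694709 (d = 1/(-3980477/1590874 + 189) = 1/(296694709/1590874) = 1590874/296694709 ≈ 0.0053620)
√(36979 + d) = √(36979 + 1590874/296694709) = √(10971475234985/296694709) = √9017115379901886965/15615511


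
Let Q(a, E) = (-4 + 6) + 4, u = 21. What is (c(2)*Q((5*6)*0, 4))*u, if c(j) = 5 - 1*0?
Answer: 630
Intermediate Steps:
Q(a, E) = 6 (Q(a, E) = 2 + 4 = 6)
c(j) = 5 (c(j) = 5 + 0 = 5)
(c(2)*Q((5*6)*0, 4))*u = (5*6)*21 = 30*21 = 630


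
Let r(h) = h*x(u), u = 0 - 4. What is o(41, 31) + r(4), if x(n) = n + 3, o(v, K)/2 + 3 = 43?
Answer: 76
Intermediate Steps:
o(v, K) = 80 (o(v, K) = -6 + 2*43 = -6 + 86 = 80)
u = -4
x(n) = 3 + n
r(h) = -h (r(h) = h*(3 - 4) = h*(-1) = -h)
o(41, 31) + r(4) = 80 - 1*4 = 80 - 4 = 76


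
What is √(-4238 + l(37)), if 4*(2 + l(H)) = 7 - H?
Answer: I*√16990/2 ≈ 65.173*I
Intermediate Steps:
l(H) = -¼ - H/4 (l(H) = -2 + (7 - H)/4 = -2 + (7/4 - H/4) = -¼ - H/4)
√(-4238 + l(37)) = √(-4238 + (-¼ - ¼*37)) = √(-4238 + (-¼ - 37/4)) = √(-4238 - 19/2) = √(-8495/2) = I*√16990/2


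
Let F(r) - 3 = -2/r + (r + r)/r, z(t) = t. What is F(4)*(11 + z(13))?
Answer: 108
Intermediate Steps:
F(r) = 5 - 2/r (F(r) = 3 + (-2/r + (r + r)/r) = 3 + (-2/r + (2*r)/r) = 3 + (-2/r + 2) = 3 + (2 - 2/r) = 5 - 2/r)
F(4)*(11 + z(13)) = (5 - 2/4)*(11 + 13) = (5 - 2*¼)*24 = (5 - ½)*24 = (9/2)*24 = 108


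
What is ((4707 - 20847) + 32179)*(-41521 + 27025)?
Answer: -232501344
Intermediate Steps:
((4707 - 20847) + 32179)*(-41521 + 27025) = (-16140 + 32179)*(-14496) = 16039*(-14496) = -232501344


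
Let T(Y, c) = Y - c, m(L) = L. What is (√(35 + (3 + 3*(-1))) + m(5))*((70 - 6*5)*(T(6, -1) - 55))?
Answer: -9600 - 1920*√35 ≈ -20959.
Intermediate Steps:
(√(35 + (3 + 3*(-1))) + m(5))*((70 - 6*5)*(T(6, -1) - 55)) = (√(35 + (3 + 3*(-1))) + 5)*((70 - 6*5)*((6 - 1*(-1)) - 55)) = (√(35 + (3 - 3)) + 5)*((70 - 30)*((6 + 1) - 55)) = (√(35 + 0) + 5)*(40*(7 - 55)) = (√35 + 5)*(40*(-48)) = (5 + √35)*(-1920) = -9600 - 1920*√35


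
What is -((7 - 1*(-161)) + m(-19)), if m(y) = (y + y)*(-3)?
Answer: -282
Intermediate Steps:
m(y) = -6*y (m(y) = (2*y)*(-3) = -6*y)
-((7 - 1*(-161)) + m(-19)) = -((7 - 1*(-161)) - 6*(-19)) = -((7 + 161) + 114) = -(168 + 114) = -1*282 = -282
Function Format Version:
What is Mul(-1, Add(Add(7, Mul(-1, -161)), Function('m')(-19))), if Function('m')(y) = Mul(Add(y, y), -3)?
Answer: -282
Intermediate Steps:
Function('m')(y) = Mul(-6, y) (Function('m')(y) = Mul(Mul(2, y), -3) = Mul(-6, y))
Mul(-1, Add(Add(7, Mul(-1, -161)), Function('m')(-19))) = Mul(-1, Add(Add(7, Mul(-1, -161)), Mul(-6, -19))) = Mul(-1, Add(Add(7, 161), 114)) = Mul(-1, Add(168, 114)) = Mul(-1, 282) = -282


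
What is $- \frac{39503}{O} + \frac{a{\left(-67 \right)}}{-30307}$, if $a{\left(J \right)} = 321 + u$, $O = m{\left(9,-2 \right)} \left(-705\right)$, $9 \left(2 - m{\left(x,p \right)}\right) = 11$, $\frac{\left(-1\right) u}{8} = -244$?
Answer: $\frac{3587913178}{49855015} \approx 71.967$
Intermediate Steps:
$u = 1952$ ($u = \left(-8\right) \left(-244\right) = 1952$)
$m{\left(x,p \right)} = \frac{7}{9}$ ($m{\left(x,p \right)} = 2 - \frac{11}{9} = \frac{7}{9}$)
$O = - \frac{1645}{3}$ ($O = \frac{7}{9} \left(-705\right) = - \frac{1645}{3} \approx -548.33$)
$a{\left(J \right)} = 2273$ ($a{\left(J \right)} = 321 + 1952 = 2273$)
$- \frac{39503}{O} + \frac{a{\left(-67 \right)}}{-30307} = - \frac{39503}{- \frac{1645}{3}} + \frac{2273}{-30307} = \left(-39503\right) \left(- \frac{3}{1645}\right) + 2273 \left(- \frac{1}{30307}\right) = \frac{118509}{1645} - \frac{2273}{30307} = \frac{3587913178}{49855015}$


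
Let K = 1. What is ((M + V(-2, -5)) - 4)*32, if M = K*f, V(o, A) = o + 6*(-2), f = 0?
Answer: -576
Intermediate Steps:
V(o, A) = -12 + o (V(o, A) = o - 12 = -12 + o)
M = 0 (M = 1*0 = 0)
((M + V(-2, -5)) - 4)*32 = ((0 + (-12 - 2)) - 4)*32 = ((0 - 14) - 4)*32 = (-14 - 4)*32 = -18*32 = -576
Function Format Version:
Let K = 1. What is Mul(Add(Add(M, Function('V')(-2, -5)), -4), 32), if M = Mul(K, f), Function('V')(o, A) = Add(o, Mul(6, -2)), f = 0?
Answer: -576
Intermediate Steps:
Function('V')(o, A) = Add(-12, o) (Function('V')(o, A) = Add(o, -12) = Add(-12, o))
M = 0 (M = Mul(1, 0) = 0)
Mul(Add(Add(M, Function('V')(-2, -5)), -4), 32) = Mul(Add(Add(0, Add(-12, -2)), -4), 32) = Mul(Add(Add(0, -14), -4), 32) = Mul(Add(-14, -4), 32) = Mul(-18, 32) = -576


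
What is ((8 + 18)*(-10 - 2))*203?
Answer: -63336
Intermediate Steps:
((8 + 18)*(-10 - 2))*203 = (26*(-12))*203 = -312*203 = -63336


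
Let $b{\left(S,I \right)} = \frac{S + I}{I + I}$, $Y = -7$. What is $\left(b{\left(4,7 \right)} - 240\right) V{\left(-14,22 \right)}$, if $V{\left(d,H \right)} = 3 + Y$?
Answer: $\frac{6698}{7} \approx 956.86$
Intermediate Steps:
$V{\left(d,H \right)} = -4$ ($V{\left(d,H \right)} = 3 - 7 = -4$)
$b{\left(S,I \right)} = \frac{I + S}{2 I}$
$\left(b{\left(4,7 \right)} - 240\right) V{\left(-14,22 \right)} = \left(\frac{7 + 4}{2 \cdot 7} - 240\right) \left(-4\right) = \left(\frac{1}{2} \cdot \frac{1}{7} \cdot 11 - 240\right) \left(-4\right) = \left(\frac{11}{14} - 240\right) \left(-4\right) = \left(- \frac{3349}{14}\right) \left(-4\right) = \frac{6698}{7}$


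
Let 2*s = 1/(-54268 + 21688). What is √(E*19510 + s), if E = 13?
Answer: √29913020746190/10860 ≈ 503.62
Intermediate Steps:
s = -1/65160 (s = 1/(2*(-54268 + 21688)) = (½)/(-32580) = (½)*(-1/32580) = -1/65160 ≈ -1.5347e-5)
√(E*19510 + s) = √(13*19510 - 1/65160) = √(253630 - 1/65160) = √(16526530799/65160) = √29913020746190/10860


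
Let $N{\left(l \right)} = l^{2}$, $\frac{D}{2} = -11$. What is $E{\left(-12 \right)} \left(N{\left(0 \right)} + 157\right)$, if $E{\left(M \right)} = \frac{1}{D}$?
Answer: $- \frac{157}{22} \approx -7.1364$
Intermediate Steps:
$D = -22$ ($D = 2 \left(-11\right) = -22$)
$E{\left(M \right)} = - \frac{1}{22}$ ($E{\left(M \right)} = \frac{1}{-22} = - \frac{1}{22}$)
$E{\left(-12 \right)} \left(N{\left(0 \right)} + 157\right) = - \frac{0^{2} + 157}{22} = - \frac{0 + 157}{22} = \left(- \frac{1}{22}\right) 157 = - \frac{157}{22}$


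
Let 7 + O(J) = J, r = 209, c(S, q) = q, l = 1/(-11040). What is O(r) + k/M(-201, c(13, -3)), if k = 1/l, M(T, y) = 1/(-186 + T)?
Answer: 4272682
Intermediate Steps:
l = -1/11040 ≈ -9.0580e-5
k = -11040 (k = 1/(-1/11040) = -11040)
O(J) = -7 + J
O(r) + k/M(-201, c(13, -3)) = (-7 + 209) - 11040/(1/(-186 - 201)) = 202 - 11040/(1/(-387)) = 202 - 11040/(-1/387) = 202 - 11040*(-387) = 202 + 4272480 = 4272682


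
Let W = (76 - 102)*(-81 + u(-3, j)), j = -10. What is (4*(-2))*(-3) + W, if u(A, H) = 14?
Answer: 1766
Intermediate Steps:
W = 1742 (W = (76 - 102)*(-81 + 14) = -26*(-67) = 1742)
(4*(-2))*(-3) + W = (4*(-2))*(-3) + 1742 = -8*(-3) + 1742 = 24 + 1742 = 1766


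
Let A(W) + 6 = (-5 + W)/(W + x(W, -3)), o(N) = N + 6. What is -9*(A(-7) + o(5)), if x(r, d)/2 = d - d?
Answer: -423/7 ≈ -60.429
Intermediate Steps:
x(r, d) = 0 (x(r, d) = 2*(d - d) = 2*0 = 0)
o(N) = 6 + N
A(W) = -6 + (-5 + W)/W (A(W) = -6 + (-5 + W)/(W + 0) = -6 + (-5 + W)/W)
-9*(A(-7) + o(5)) = -9*((-5 - 5/(-7)) + (6 + 5)) = -9*((-5 - 5*(-⅐)) + 11) = -9*((-5 + 5/7) + 11) = -9*(-30/7 + 11) = -9*47/7 = -423/7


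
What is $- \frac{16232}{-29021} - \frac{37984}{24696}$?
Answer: $- \frac{87683524}{89587827} \approx -0.97874$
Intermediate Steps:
$- \frac{16232}{-29021} - \frac{37984}{24696} = \left(-16232\right) \left(- \frac{1}{29021}\right) - \frac{4748}{3087} = \frac{16232}{29021} - \frac{4748}{3087} = - \frac{87683524}{89587827}$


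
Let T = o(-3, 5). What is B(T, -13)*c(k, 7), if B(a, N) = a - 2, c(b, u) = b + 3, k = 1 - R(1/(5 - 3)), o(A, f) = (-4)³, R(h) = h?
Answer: -231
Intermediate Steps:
o(A, f) = -64
T = -64
k = ½ (k = 1 - 1/(5 - 3) = 1 - 1/2 = 1 - 1*½ = 1 - ½ = ½ ≈ 0.50000)
c(b, u) = 3 + b
B(a, N) = -2 + a
B(T, -13)*c(k, 7) = (-2 - 64)*(3 + ½) = -66*7/2 = -231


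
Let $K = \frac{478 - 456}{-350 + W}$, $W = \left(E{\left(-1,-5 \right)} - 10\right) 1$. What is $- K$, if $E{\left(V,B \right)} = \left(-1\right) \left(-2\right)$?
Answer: $\frac{11}{179} \approx 0.061453$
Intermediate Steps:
$E{\left(V,B \right)} = 2$
$W = -8$ ($W = \left(2 - 10\right) 1 = \left(-8\right) 1 = -8$)
$K = - \frac{11}{179}$ ($K = \frac{478 - 456}{-350 - 8} = \frac{22}{-358} = 22 \left(- \frac{1}{358}\right) = - \frac{11}{179} \approx -0.061453$)
$- K = \left(-1\right) \left(- \frac{11}{179}\right) = \frac{11}{179}$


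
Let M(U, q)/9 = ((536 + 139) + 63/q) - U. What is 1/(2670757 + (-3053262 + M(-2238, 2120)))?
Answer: -2120/755329993 ≈ -2.8067e-6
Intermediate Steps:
M(U, q) = 6075 - 9*U + 567/q (M(U, q) = 9*(((536 + 139) + 63/q) - U) = 9*((675 + 63/q) - U) = 9*(675 - U + 63/q) = 6075 - 9*U + 567/q)
1/(2670757 + (-3053262 + M(-2238, 2120))) = 1/(2670757 + (-3053262 + (6075 - 9*(-2238) + 567/2120))) = 1/(2670757 + (-3053262 + (6075 + 20142 + 567*(1/2120)))) = 1/(2670757 + (-3053262 + (6075 + 20142 + 567/2120))) = 1/(2670757 + (-3053262 + 55580607/2120)) = 1/(2670757 - 6417334833/2120) = 1/(-755329993/2120) = -2120/755329993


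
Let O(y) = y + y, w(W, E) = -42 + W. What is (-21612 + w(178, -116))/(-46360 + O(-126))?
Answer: 5369/11653 ≈ 0.46074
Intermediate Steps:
O(y) = 2*y
(-21612 + w(178, -116))/(-46360 + O(-126)) = (-21612 + (-42 + 178))/(-46360 + 2*(-126)) = (-21612 + 136)/(-46360 - 252) = -21476/(-46612) = -21476*(-1/46612) = 5369/11653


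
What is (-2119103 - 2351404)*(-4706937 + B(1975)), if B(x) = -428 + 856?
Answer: 21040481430063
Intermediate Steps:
B(x) = 428
(-2119103 - 2351404)*(-4706937 + B(1975)) = (-2119103 - 2351404)*(-4706937 + 428) = -4470507*(-4706509) = 21040481430063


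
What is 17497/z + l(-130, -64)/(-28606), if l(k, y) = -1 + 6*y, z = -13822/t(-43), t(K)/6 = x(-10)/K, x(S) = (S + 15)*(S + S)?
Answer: -150041342995/8500930838 ≈ -17.650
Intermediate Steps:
x(S) = 2*S*(15 + S) (x(S) = (15 + S)*(2*S) = 2*S*(15 + S))
t(K) = -600/K (t(K) = 6*((2*(-10)*(15 - 10))/K) = 6*((2*(-10)*5)/K) = 6*(-100/K) = -600/K)
z = -297173/300 (z = -13822/((-600/(-43))) = -13822/((-600*(-1/43))) = -13822/600/43 = -13822*43/600 = -297173/300 ≈ -990.58)
17497/z + l(-130, -64)/(-28606) = 17497/(-297173/300) + (-1 + 6*(-64))/(-28606) = 17497*(-300/297173) + (-1 - 384)*(-1/28606) = -5249100/297173 - 385*(-1/28606) = -5249100/297173 + 385/28606 = -150041342995/8500930838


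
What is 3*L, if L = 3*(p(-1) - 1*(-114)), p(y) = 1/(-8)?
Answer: 8199/8 ≈ 1024.9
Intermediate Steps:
p(y) = -⅛
L = 2733/8 (L = 3*(-⅛ - 1*(-114)) = 3*(-⅛ + 114) = 3*(911/8) = 2733/8 ≈ 341.63)
3*L = 3*(2733/8) = 8199/8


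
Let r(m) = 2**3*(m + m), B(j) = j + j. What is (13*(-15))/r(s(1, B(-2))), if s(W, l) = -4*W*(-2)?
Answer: -195/128 ≈ -1.5234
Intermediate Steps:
B(j) = 2*j
s(W, l) = 8*W
r(m) = 16*m (r(m) = 8*(2*m) = 16*m)
(13*(-15))/r(s(1, B(-2))) = (13*(-15))/((16*(8*1))) = -195/(16*8) = -195/128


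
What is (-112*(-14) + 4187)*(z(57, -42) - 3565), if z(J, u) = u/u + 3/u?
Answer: -287157235/14 ≈ -2.0511e+7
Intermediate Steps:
z(J, u) = 1 + 3/u
(-112*(-14) + 4187)*(z(57, -42) - 3565) = (-112*(-14) + 4187)*((3 - 42)/(-42) - 3565) = (1568 + 4187)*(-1/42*(-39) - 3565) = 5755*(13/14 - 3565) = 5755*(-49897/14) = -287157235/14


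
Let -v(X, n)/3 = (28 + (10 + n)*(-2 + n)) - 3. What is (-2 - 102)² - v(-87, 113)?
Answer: 51850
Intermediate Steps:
v(X, n) = -75 - 3*(-2 + n)*(10 + n) (v(X, n) = -3*((28 + (10 + n)*(-2 + n)) - 3) = -3*((28 + (-2 + n)*(10 + n)) - 3) = -3*(25 + (-2 + n)*(10 + n)) = -75 - 3*(-2 + n)*(10 + n))
(-2 - 102)² - v(-87, 113) = (-2 - 102)² - (-15 - 24*113 - 3*113²) = (-104)² - (-15 - 2712 - 3*12769) = 10816 - (-15 - 2712 - 38307) = 10816 - 1*(-41034) = 10816 + 41034 = 51850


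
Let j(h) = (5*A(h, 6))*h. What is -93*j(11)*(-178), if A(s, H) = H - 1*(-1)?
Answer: 6373290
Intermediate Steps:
A(s, H) = 1 + H (A(s, H) = H + 1 = 1 + H)
j(h) = 35*h (j(h) = (5*(1 + 6))*h = (5*7)*h = 35*h)
-93*j(11)*(-178) = -3255*11*(-178) = -93*385*(-178) = -35805*(-178) = 6373290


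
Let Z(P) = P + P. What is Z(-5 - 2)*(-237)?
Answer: 3318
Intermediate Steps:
Z(P) = 2*P
Z(-5 - 2)*(-237) = (2*(-5 - 2))*(-237) = (2*(-7))*(-237) = -14*(-237) = 3318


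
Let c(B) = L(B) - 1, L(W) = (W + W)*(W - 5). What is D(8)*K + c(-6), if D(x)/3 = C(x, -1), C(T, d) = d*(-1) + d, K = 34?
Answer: 131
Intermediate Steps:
C(T, d) = 0 (C(T, d) = -d + d = 0)
L(W) = 2*W*(-5 + W) (L(W) = (2*W)*(-5 + W) = 2*W*(-5 + W))
D(x) = 0 (D(x) = 3*0 = 0)
c(B) = -1 + 2*B*(-5 + B) (c(B) = 2*B*(-5 + B) - 1 = -1 + 2*B*(-5 + B))
D(8)*K + c(-6) = 0*34 + (-1 + 2*(-6)*(-5 - 6)) = 0 + (-1 + 2*(-6)*(-11)) = 0 + (-1 + 132) = 0 + 131 = 131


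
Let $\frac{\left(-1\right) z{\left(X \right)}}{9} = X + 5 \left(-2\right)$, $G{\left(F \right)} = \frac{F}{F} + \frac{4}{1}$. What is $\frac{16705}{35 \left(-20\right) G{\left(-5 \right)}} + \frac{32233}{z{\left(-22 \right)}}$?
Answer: $\frac{5400223}{50400} \approx 107.15$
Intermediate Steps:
$G{\left(F \right)} = 5$ ($G{\left(F \right)} = 1 + 4 \cdot 1 = 1 + 4 = 5$)
$z{\left(X \right)} = 90 - 9 X$ ($z{\left(X \right)} = - 9 \left(X + 5 \left(-2\right)\right) = - 9 \left(X - 10\right) = - 9 \left(-10 + X\right) = 90 - 9 X$)
$\frac{16705}{35 \left(-20\right) G{\left(-5 \right)}} + \frac{32233}{z{\left(-22 \right)}} = \frac{16705}{35 \left(-20\right) 5} + \frac{32233}{90 - -198} = \frac{16705}{\left(-700\right) 5} + \frac{32233}{90 + 198} = \frac{16705}{-3500} + \frac{32233}{288} = 16705 \left(- \frac{1}{3500}\right) + 32233 \cdot \frac{1}{288} = - \frac{3341}{700} + \frac{32233}{288} = \frac{5400223}{50400}$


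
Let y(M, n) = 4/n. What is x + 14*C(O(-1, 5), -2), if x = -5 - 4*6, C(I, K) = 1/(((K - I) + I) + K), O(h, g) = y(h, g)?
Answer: -65/2 ≈ -32.500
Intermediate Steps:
O(h, g) = 4/g
C(I, K) = 1/(2*K) (C(I, K) = 1/(K + K) = 1/(2*K))
x = -29 (x = -5 - 24 = -29)
x + 14*C(O(-1, 5), -2) = -29 + 14*((½)/(-2)) = -29 + 14*((½)*(-½)) = -29 + 14*(-¼) = -29 - 7/2 = -65/2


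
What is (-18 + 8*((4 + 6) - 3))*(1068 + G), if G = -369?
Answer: 26562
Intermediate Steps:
(-18 + 8*((4 + 6) - 3))*(1068 + G) = (-18 + 8*((4 + 6) - 3))*(1068 - 369) = (-18 + 8*(10 - 3))*699 = (-18 + 8*7)*699 = (-18 + 56)*699 = 38*699 = 26562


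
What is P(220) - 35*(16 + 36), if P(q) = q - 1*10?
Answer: -1610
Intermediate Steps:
P(q) = -10 + q (P(q) = q - 10 = -10 + q)
P(220) - 35*(16 + 36) = (-10 + 220) - 35*(16 + 36) = 210 - 35*52 = 210 - 1820 = -1610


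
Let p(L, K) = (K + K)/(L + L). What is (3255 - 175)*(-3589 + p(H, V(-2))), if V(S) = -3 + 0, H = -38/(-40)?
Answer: -210213080/19 ≈ -1.1064e+7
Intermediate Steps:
H = 19/20 (H = -38*(-1/40) = 19/20 ≈ 0.95000)
V(S) = -3
p(L, K) = K/L (p(L, K) = (2*K)/((2*L)) = (2*K)*(1/(2*L)) = K/L)
(3255 - 175)*(-3589 + p(H, V(-2))) = (3255 - 175)*(-3589 - 3/19/20) = 3080*(-3589 - 3*20/19) = 3080*(-3589 - 60/19) = 3080*(-68251/19) = -210213080/19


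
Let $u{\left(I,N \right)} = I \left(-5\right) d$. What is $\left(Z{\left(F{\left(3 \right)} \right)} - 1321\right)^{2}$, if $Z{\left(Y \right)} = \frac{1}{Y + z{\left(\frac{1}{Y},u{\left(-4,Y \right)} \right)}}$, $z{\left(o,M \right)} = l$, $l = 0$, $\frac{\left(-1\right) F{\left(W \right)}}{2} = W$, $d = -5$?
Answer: $\frac{62837329}{36} \approx 1.7455 \cdot 10^{6}$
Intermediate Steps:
$F{\left(W \right)} = - 2 W$
$u{\left(I,N \right)} = 25 I$ ($u{\left(I,N \right)} = I \left(-5\right) \left(-5\right) = - 5 I \left(-5\right) = 25 I$)
$z{\left(o,M \right)} = 0$
$Z{\left(Y \right)} = \frac{1}{Y}$ ($Z{\left(Y \right)} = \frac{1}{Y + 0} = \frac{1}{Y}$)
$\left(Z{\left(F{\left(3 \right)} \right)} - 1321\right)^{2} = \left(\frac{1}{\left(-2\right) 3} - 1321\right)^{2} = \left(\frac{1}{-6} - 1321\right)^{2} = \left(- \frac{1}{6} - 1321\right)^{2} = \left(- \frac{7927}{6}\right)^{2} = \frac{62837329}{36}$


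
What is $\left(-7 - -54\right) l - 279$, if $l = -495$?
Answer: $-23544$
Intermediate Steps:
$\left(-7 - -54\right) l - 279 = \left(-7 - -54\right) \left(-495\right) - 279 = \left(-7 + 54\right) \left(-495\right) - 279 = 47 \left(-495\right) - 279 = -23265 - 279 = -23544$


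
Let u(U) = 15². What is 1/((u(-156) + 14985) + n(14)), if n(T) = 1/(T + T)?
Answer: 28/425881 ≈ 6.5746e-5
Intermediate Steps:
u(U) = 225
n(T) = 1/(2*T)
1/((u(-156) + 14985) + n(14)) = 1/((225 + 14985) + (½)/14) = 1/(15210 + (½)*(1/14)) = 1/(15210 + 1/28) = 1/(425881/28) = 28/425881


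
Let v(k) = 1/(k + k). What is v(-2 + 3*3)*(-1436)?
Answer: -718/7 ≈ -102.57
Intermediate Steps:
v(k) = 1/(2*k)
v(-2 + 3*3)*(-1436) = (1/(2*(-2 + 3*3)))*(-1436) = (1/(2*(-2 + 9)))*(-1436) = ((1/2)/7)*(-1436) = ((1/2)*(1/7))*(-1436) = (1/14)*(-1436) = -718/7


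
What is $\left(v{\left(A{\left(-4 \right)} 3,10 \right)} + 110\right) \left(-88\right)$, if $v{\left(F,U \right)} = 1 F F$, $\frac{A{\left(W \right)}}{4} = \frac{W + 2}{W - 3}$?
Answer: $- \frac{525008}{49} \approx -10714.0$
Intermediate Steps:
$A{\left(W \right)} = \frac{4 \left(2 + W\right)}{-3 + W}$ ($A{\left(W \right)} = 4 \frac{W + 2}{W - 3} = 4 \frac{2 + W}{-3 + W} = \frac{4 \left(2 + W\right)}{-3 + W}$)
$v{\left(F,U \right)} = F^{2}$ ($v{\left(F,U \right)} = F F = F^{2}$)
$\left(v{\left(A{\left(-4 \right)} 3,10 \right)} + 110\right) \left(-88\right) = \left(\left(\frac{4 \left(2 - 4\right)}{-3 - 4} \cdot 3\right)^{2} + 110\right) \left(-88\right) = \left(\left(4 \frac{1}{-7} \left(-2\right) 3\right)^{2} + 110\right) \left(-88\right) = \left(\left(4 \left(- \frac{1}{7}\right) \left(-2\right) 3\right)^{2} + 110\right) \left(-88\right) = \left(\left(\frac{8}{7} \cdot 3\right)^{2} + 110\right) \left(-88\right) = \left(\left(\frac{24}{7}\right)^{2} + 110\right) \left(-88\right) = \left(\frac{576}{49} + 110\right) \left(-88\right) = \frac{5966}{49} \left(-88\right) = - \frac{525008}{49}$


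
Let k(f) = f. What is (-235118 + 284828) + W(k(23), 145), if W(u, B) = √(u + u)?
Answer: 49710 + √46 ≈ 49717.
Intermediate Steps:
W(u, B) = √2*√u (W(u, B) = √(2*u) = √2*√u)
(-235118 + 284828) + W(k(23), 145) = (-235118 + 284828) + √2*√23 = 49710 + √46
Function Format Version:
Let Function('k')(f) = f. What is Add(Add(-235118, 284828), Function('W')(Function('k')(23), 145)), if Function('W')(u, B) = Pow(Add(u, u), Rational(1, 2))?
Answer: Add(49710, Pow(46, Rational(1, 2))) ≈ 49717.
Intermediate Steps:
Function('W')(u, B) = Mul(Pow(2, Rational(1, 2)), Pow(u, Rational(1, 2))) (Function('W')(u, B) = Pow(Mul(2, u), Rational(1, 2)) = Mul(Pow(2, Rational(1, 2)), Pow(u, Rational(1, 2))))
Add(Add(-235118, 284828), Function('W')(Function('k')(23), 145)) = Add(Add(-235118, 284828), Mul(Pow(2, Rational(1, 2)), Pow(23, Rational(1, 2)))) = Add(49710, Pow(46, Rational(1, 2)))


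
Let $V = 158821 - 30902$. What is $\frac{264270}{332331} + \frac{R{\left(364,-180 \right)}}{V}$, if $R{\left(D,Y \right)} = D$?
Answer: $\frac{11308707538}{14170483063} \approx 0.79805$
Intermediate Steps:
$V = 127919$ ($V = 158821 - 30902 = 127919$)
$\frac{264270}{332331} + \frac{R{\left(364,-180 \right)}}{V} = \frac{264270}{332331} + \frac{364}{127919} = 264270 \cdot \frac{1}{332331} + 364 \cdot \frac{1}{127919} = \frac{88090}{110777} + \frac{364}{127919} = \frac{11308707538}{14170483063}$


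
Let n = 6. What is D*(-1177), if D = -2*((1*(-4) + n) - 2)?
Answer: 0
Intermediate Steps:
D = 0 (D = -2*((1*(-4) + 6) - 2) = -2*((-4 + 6) - 2) = -2*(2 - 2) = -2*0 = 0)
D*(-1177) = 0*(-1177) = 0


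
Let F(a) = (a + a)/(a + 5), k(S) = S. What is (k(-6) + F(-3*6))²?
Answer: 1764/169 ≈ 10.438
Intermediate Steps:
F(a) = 2*a/(5 + a) (F(a) = (2*a)/(5 + a) = 2*a/(5 + a))
(k(-6) + F(-3*6))² = (-6 + 2*(-3*6)/(5 - 3*6))² = (-6 + 2*(-18)/(5 - 18))² = (-6 + 2*(-18)/(-13))² = (-6 + 2*(-18)*(-1/13))² = (-6 + 36/13)² = (-42/13)² = 1764/169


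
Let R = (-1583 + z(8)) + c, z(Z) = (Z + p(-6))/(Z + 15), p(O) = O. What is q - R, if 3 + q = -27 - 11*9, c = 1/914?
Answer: 30564137/21022 ≈ 1453.9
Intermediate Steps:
c = 1/914 ≈ 0.0010941
z(Z) = (-6 + Z)/(15 + Z) (z(Z) = (Z - 6)/(Z + 15) = (-6 + Z)/(15 + Z))
q = -129 (q = -3 + (-27 - 11*9) = -3 + (-27 - 99) = -3 - 126 = -129)
R = -33275975/21022 (R = (-1583 + (-6 + 8)/(15 + 8)) + 1/914 = (-1583 + 2/23) + 1/914 = -36407/23 + 1/914 = -33275975/21022 ≈ -1582.9)
q - R = -129 - 1*(-33275975/21022) = -129 + 33275975/21022 = 30564137/21022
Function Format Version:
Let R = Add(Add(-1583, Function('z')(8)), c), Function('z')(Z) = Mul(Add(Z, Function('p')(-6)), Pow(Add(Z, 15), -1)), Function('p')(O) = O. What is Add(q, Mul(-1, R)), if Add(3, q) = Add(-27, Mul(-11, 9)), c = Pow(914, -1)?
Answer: Rational(30564137, 21022) ≈ 1453.9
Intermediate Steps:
c = Rational(1, 914) ≈ 0.0010941
Function('z')(Z) = Mul(Pow(Add(15, Z), -1), Add(-6, Z)) (Function('z')(Z) = Mul(Add(Z, -6), Pow(Add(Z, 15), -1)) = Mul(Add(-6, Z), Pow(Add(15, Z), -1)) = Mul(Pow(Add(15, Z), -1), Add(-6, Z)))
q = -129 (q = Add(-3, Add(-27, Mul(-11, 9))) = Add(-3, Add(-27, -99)) = Add(-3, -126) = -129)
R = Rational(-33275975, 21022) (R = Add(Add(-1583, Mul(Pow(Add(15, 8), -1), Add(-6, 8))), Rational(1, 914)) = Add(Add(-1583, Mul(Pow(23, -1), 2)), Rational(1, 914)) = Add(Add(-1583, Mul(Rational(1, 23), 2)), Rational(1, 914)) = Add(Add(-1583, Rational(2, 23)), Rational(1, 914)) = Add(Rational(-36407, 23), Rational(1, 914)) = Rational(-33275975, 21022) ≈ -1582.9)
Add(q, Mul(-1, R)) = Add(-129, Mul(-1, Rational(-33275975, 21022))) = Add(-129, Rational(33275975, 21022)) = Rational(30564137, 21022)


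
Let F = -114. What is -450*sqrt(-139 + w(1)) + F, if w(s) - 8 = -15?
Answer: -114 - 450*I*sqrt(146) ≈ -114.0 - 5437.4*I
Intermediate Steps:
w(s) = -7 (w(s) = 8 - 15 = -7)
-450*sqrt(-139 + w(1)) + F = -450*sqrt(-139 - 7) - 114 = -450*I*sqrt(146) - 114 = -114 - 450*I*sqrt(146)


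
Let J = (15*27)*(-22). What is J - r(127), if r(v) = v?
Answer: -9037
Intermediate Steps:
J = -8910 (J = 405*(-22) = -8910)
J - r(127) = -8910 - 1*127 = -8910 - 127 = -9037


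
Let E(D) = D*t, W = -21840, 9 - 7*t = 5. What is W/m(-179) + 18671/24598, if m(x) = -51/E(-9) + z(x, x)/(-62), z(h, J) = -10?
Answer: -199775961461/92217902 ≈ -2166.3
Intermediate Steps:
t = 4/7 (t = 9/7 - 1/7*5 = 9/7 - 5/7 = 4/7 ≈ 0.57143)
E(D) = 4*D/7 (E(D) = D*(4/7) = 4*D/7)
m(x) = 3749/372 (m(x) = -51/((4/7)*(-9)) - 10/(-62) = -51/(-36/7) - 10*(-1/62) = -51*(-7/36) + 5/31 = 119/12 + 5/31 = 3749/372)
W/m(-179) + 18671/24598 = -21840/3749/372 + 18671/24598 = -21840*372/3749 + 18671*(1/24598) = -8124480/3749 + 18671/24598 = -199775961461/92217902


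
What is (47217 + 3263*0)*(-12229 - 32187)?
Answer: -2097190272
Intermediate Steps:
(47217 + 3263*0)*(-12229 - 32187) = (47217 + 0)*(-44416) = 47217*(-44416) = -2097190272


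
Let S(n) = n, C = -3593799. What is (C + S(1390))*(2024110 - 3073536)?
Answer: 3769967407234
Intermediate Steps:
(C + S(1390))*(2024110 - 3073536) = (-3593799 + 1390)*(2024110 - 3073536) = -3592409*(-1049426) = 3769967407234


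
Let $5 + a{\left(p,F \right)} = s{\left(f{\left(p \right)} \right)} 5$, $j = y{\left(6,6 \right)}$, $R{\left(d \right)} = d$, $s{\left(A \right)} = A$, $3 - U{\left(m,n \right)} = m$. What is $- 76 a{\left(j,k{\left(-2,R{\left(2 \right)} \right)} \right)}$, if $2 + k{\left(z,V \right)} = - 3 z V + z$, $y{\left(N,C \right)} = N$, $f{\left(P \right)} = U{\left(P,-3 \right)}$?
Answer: $1520$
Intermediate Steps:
$U{\left(m,n \right)} = 3 - m$
$f{\left(P \right)} = 3 - P$
$j = 6$
$k{\left(z,V \right)} = -2 + z - 3 V z$ ($k{\left(z,V \right)} = -2 + \left(- 3 z V + z\right) = -2 - \left(- z + 3 V z\right) = -2 + z - 3 V z$)
$a{\left(p,F \right)} = 10 - 5 p$ ($a{\left(p,F \right)} = -5 + \left(3 - p\right) 5 = -5 - \left(-15 + 5 p\right) = 10 - 5 p$)
$- 76 a{\left(j,k{\left(-2,R{\left(2 \right)} \right)} \right)} = - 76 \left(10 - 30\right) = \left(-76\right) \left(-20\right) = 1520$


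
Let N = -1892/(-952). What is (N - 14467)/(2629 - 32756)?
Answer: 3442673/7170226 ≈ 0.48013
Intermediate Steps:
N = 473/238 (N = -1892*(-1/952) = 473/238 ≈ 1.9874)
(N - 14467)/(2629 - 32756) = (473/238 - 14467)/(2629 - 32756) = -3442673/238/(-30127) = -3442673/238*(-1/30127) = 3442673/7170226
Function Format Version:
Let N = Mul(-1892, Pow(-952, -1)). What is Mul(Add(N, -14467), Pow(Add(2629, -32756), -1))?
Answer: Rational(3442673, 7170226) ≈ 0.48013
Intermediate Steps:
N = Rational(473, 238) (N = Mul(-1892, Rational(-1, 952)) = Rational(473, 238) ≈ 1.9874)
Mul(Add(N, -14467), Pow(Add(2629, -32756), -1)) = Mul(Add(Rational(473, 238), -14467), Pow(Add(2629, -32756), -1)) = Mul(Rational(-3442673, 238), Pow(-30127, -1)) = Mul(Rational(-3442673, 238), Rational(-1, 30127)) = Rational(3442673, 7170226)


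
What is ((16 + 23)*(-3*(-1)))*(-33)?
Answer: -3861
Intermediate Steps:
((16 + 23)*(-3*(-1)))*(-33) = (39*3)*(-33) = 117*(-33) = -3861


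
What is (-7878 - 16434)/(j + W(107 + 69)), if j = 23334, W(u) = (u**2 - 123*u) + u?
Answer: -4052/5473 ≈ -0.74036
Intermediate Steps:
W(u) = u**2 - 122*u
(-7878 - 16434)/(j + W(107 + 69)) = (-7878 - 16434)/(23334 + (107 + 69)*(-122 + (107 + 69))) = -24312/(23334 + 176*(-122 + 176)) = -24312/(23334 + 176*54) = -24312/(23334 + 9504) = -24312/32838 = -24312*1/32838 = -4052/5473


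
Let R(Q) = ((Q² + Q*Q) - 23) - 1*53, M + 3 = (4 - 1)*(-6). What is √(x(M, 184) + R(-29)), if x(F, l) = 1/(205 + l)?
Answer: 3*√27002435/389 ≈ 40.075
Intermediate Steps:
M = -21 (M = -3 + (4 - 1)*(-6) = -3 + 3*(-6) = -3 - 18 = -21)
R(Q) = -76 + 2*Q² (R(Q) = ((Q² + Q²) - 23) - 53 = (2*Q² - 23) - 53 = (-23 + 2*Q²) - 53 = -76 + 2*Q²)
√(x(M, 184) + R(-29)) = √(1/(205 + 184) + (-76 + 2*(-29)²)) = √(1/389 + (-76 + 2*841)) = √(1/389 + (-76 + 1682)) = √(1/389 + 1606) = √(624735/389) = 3*√27002435/389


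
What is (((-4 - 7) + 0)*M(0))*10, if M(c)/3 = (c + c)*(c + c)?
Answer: 0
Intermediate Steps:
M(c) = 12*c**2 (M(c) = 3*((c + c)*(c + c)) = 3*((2*c)*(2*c)) = 3*(4*c**2) = 12*c**2)
(((-4 - 7) + 0)*M(0))*10 = (((-4 - 7) + 0)*(12*0**2))*10 = ((-11 + 0)*(12*0))*10 = -11*0*10 = 0*10 = 0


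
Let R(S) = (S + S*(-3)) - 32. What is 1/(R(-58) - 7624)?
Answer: -1/7540 ≈ -0.00013263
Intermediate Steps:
R(S) = -32 - 2*S (R(S) = (S - 3*S) - 32 = -2*S - 32 = -32 - 2*S)
1/(R(-58) - 7624) = 1/((-32 - 2*(-58)) - 7624) = 1/((-32 + 116) - 7624) = 1/(84 - 7624) = 1/(-7540) = -1/7540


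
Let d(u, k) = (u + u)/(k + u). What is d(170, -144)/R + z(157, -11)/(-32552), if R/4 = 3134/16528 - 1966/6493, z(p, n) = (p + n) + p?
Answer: -5712140501219/197671792136 ≈ -28.897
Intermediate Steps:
z(p, n) = n + 2*p (z(p, n) = (n + p) + p = n + 2*p)
R = -6072493/13414538 (R = 4*(3134/16528 - 1966/6493) = 4*(3134*(1/16528) - 1966*1/6493) = 4*(1567/8264 - 1966/6493) = 4*(-6072493/53658152) = -6072493/13414538 ≈ -0.45268)
d(u, k) = 2*u/(k + u) (d(u, k) = (2*u)/(k + u) = 2*u/(k + u))
d(170, -144)/R + z(157, -11)/(-32552) = (2*170/(-144 + 170))/(-6072493/13414538) + (-11 + 2*157)/(-32552) = (2*170/26)*(-13414538/6072493) + (-11 + 314)*(-1/32552) = (2*170*(1/26))*(-13414538/6072493) + 303*(-1/32552) = (170/13)*(-13414538/6072493) - 303/32552 = -2280471460/78942409 - 303/32552 = -5712140501219/197671792136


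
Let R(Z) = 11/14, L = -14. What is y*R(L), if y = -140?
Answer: -110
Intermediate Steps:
R(Z) = 11/14 (R(Z) = 11*(1/14) = 11/14)
y*R(L) = -140*11/14 = -110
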